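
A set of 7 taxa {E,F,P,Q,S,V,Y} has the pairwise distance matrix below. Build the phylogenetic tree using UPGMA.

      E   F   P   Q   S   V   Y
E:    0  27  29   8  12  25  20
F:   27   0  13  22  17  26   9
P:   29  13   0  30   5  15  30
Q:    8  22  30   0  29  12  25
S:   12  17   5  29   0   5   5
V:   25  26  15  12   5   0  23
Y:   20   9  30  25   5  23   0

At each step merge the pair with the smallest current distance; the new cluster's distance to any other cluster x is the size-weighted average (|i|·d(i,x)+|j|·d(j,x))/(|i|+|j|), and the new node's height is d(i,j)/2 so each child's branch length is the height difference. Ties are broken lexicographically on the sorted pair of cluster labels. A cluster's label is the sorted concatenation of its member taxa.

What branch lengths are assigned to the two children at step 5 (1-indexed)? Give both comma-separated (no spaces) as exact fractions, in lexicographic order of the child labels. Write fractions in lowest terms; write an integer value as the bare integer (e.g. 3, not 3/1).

iteration 1: select P,S (d=5); attach at lengths (5/2, 5/2); label the merged cluster PS
  updated: d(E,PS)=41/2, d(F,PS)=15, d(PS,Q)=59/2, d(PS,V)=10, d(PS,Y)=35/2
iteration 2: select E,Q (d=8); attach at lengths (4, 4); label the merged cluster EQ
  updated: d(EQ,F)=49/2, d(EQ,PS)=25, d(EQ,V)=37/2, d(EQ,Y)=45/2
iteration 3: select F,Y (d=9); attach at lengths (9/2, 9/2); label the merged cluster FY
  updated: d(EQ,FY)=47/2, d(FY,PS)=65/4, d(FY,V)=49/2
iteration 4: select PS,V (d=10); attach at lengths (5/2, 5); label the merged cluster PSV
  updated: d(EQ,PSV)=137/6, d(FY,PSV)=19
iteration 5: select FY,PSV (d=19); attach at lengths (5, 9/2); label the merged cluster FPSVY
  updated: d(EQ,FPSVY)=231/10
iteration 6: select EQ,FPSVY (d=231/10); attach at lengths (151/20, 41/20); label the merged cluster EFPQSVY
final tree: ((E:4,Q:4):151/20,((F:9/2,Y:9/2):5,((P:5/2,S:5/2):5/2,V:5):9/2):41/20)
total length: 243/5

5,9/2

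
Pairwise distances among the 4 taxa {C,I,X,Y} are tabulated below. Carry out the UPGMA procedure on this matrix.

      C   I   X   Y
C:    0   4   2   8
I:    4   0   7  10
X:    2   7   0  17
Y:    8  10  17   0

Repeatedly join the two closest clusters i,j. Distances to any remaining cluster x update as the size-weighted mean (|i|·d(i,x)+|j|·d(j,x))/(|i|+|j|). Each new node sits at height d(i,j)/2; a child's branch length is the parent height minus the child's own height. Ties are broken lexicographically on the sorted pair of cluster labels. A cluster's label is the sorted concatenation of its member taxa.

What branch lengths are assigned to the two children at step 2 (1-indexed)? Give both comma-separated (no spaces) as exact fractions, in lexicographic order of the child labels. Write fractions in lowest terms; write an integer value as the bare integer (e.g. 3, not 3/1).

step 1: merge (C,X) at d=2; branch lengths C→1, X→1; new cluster CX
  updated: d(CX,I)=11/2, d(CX,Y)=25/2
step 2: merge (CX,I) at d=11/2; branch lengths CX→7/4, I→11/4; new cluster CIX
  updated: d(CIX,Y)=35/3
step 3: merge (CIX,Y) at d=35/3; branch lengths CIX→37/12, Y→35/6; new cluster CIXY
final tree: (((C:1,X:1):7/4,I:11/4):37/12,Y:35/6)
total length: 185/12

7/4,11/4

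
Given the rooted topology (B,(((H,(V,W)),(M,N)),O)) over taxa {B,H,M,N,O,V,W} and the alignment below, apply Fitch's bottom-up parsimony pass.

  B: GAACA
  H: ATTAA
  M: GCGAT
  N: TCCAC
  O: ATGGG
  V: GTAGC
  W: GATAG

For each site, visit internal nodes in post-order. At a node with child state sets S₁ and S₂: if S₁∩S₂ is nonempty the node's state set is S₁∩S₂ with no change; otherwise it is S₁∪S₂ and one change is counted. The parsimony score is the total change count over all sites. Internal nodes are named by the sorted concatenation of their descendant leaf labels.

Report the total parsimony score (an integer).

18

[col 0] VW: children V:{G}, W:{G} ∩→ {G}; cost 0
[col 0] HVW: children H:{A}, VW:{G} ∪→ {A,G}; cost 1
[col 0] MN: children M:{G}, N:{T} ∪→ {G,T}; cost 1
[col 0] HMNVW: children HVW:{A,G}, MN:{G,T} ∩→ {G}; cost 0
[col 0] HMNOVW: children HMNVW:{G}, O:{A} ∪→ {A,G}; cost 1
[col 0] BHMNOVW: children B:{G}, HMNOVW:{A,G} ∩→ {G}; cost 0
[col 1] VW: children V:{T}, W:{A} ∪→ {A,T}; cost 1
[col 1] HVW: children H:{T}, VW:{A,T} ∩→ {T}; cost 0
[col 1] MN: children M:{C}, N:{C} ∩→ {C}; cost 0
[col 1] HMNVW: children HVW:{T}, MN:{C} ∪→ {C,T}; cost 1
[col 1] HMNOVW: children HMNVW:{C,T}, O:{T} ∩→ {T}; cost 0
[col 1] BHMNOVW: children B:{A}, HMNOVW:{T} ∪→ {A,T}; cost 1
[col 2] VW: children V:{A}, W:{T} ∪→ {A,T}; cost 1
[col 2] HVW: children H:{T}, VW:{A,T} ∩→ {T}; cost 0
[col 2] MN: children M:{G}, N:{C} ∪→ {C,G}; cost 1
[col 2] HMNVW: children HVW:{T}, MN:{C,G} ∪→ {C,G,T}; cost 1
[col 2] HMNOVW: children HMNVW:{C,G,T}, O:{G} ∩→ {G}; cost 0
[col 2] BHMNOVW: children B:{A}, HMNOVW:{G} ∪→ {A,G}; cost 1
[col 3] VW: children V:{G}, W:{A} ∪→ {A,G}; cost 1
[col 3] HVW: children H:{A}, VW:{A,G} ∩→ {A}; cost 0
[col 3] MN: children M:{A}, N:{A} ∩→ {A}; cost 0
[col 3] HMNVW: children HVW:{A}, MN:{A} ∩→ {A}; cost 0
[col 3] HMNOVW: children HMNVW:{A}, O:{G} ∪→ {A,G}; cost 1
[col 3] BHMNOVW: children B:{C}, HMNOVW:{A,G} ∪→ {A,C,G}; cost 1
[col 4] VW: children V:{C}, W:{G} ∪→ {C,G}; cost 1
[col 4] HVW: children H:{A}, VW:{C,G} ∪→ {A,C,G}; cost 1
[col 4] MN: children M:{T}, N:{C} ∪→ {C,T}; cost 1
[col 4] HMNVW: children HVW:{A,C,G}, MN:{C,T} ∩→ {C}; cost 0
[col 4] HMNOVW: children HMNVW:{C}, O:{G} ∪→ {C,G}; cost 1
[col 4] BHMNOVW: children B:{A}, HMNOVW:{C,G} ∪→ {A,C,G}; cost 1
per-site changes: [3, 3, 4, 3, 5]; total = 18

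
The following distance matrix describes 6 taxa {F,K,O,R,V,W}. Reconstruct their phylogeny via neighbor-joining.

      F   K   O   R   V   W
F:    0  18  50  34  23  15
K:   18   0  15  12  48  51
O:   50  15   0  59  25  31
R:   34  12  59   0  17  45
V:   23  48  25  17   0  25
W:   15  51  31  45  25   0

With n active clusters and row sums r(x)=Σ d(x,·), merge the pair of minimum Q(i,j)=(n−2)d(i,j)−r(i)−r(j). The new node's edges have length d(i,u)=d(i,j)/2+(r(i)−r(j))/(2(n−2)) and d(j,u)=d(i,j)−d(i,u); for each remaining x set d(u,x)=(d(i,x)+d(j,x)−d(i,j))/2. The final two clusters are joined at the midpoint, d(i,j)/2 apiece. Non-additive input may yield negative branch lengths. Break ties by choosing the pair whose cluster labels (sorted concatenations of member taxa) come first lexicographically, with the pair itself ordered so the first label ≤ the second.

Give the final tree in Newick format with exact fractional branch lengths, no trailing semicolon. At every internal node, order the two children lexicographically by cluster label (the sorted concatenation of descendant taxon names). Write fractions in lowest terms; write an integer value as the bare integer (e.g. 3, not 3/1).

((((F:25/6,W:65/6):73/8,(K:3,O:12):107/8):53/8,R:97/8):39/16,V:39/16)

step 1: merge (K,O) at d=15, Q=-264; branch lengths K→3, O→12; new cluster KO
  updated: d(F,KO)=53/2, d(KO,R)=28, d(KO,V)=29, d(KO,W)=67/2
step 2: merge (F,W) at d=15, Q=-172; branch lengths F→25/6, W→65/6; new cluster FW
  updated: d(FW,KO)=45/2, d(FW,R)=32, d(FW,V)=33/2
step 3: merge (FW,KO) at d=45/2, Q=-211/2; branch lengths FW→73/8, KO→107/8; new cluster FKOW
  updated: d(FKOW,R)=75/4, d(FKOW,V)=23/2
step 4: merge (FKOW,R) at d=75/4, Q=-189/4; branch lengths FKOW→53/8, R→97/8; new cluster FKORW
  updated: d(FKORW,V)=39/8
step 5: merge (FKORW,V) at d=39/8; branch lengths FKORW→39/16, V→39/16; new cluster FKORVW
final tree: ((((F:25/6,W:65/6):73/8,(K:3,O:12):107/8):53/8,R:97/8):39/16,V:39/16)
total length: 609/8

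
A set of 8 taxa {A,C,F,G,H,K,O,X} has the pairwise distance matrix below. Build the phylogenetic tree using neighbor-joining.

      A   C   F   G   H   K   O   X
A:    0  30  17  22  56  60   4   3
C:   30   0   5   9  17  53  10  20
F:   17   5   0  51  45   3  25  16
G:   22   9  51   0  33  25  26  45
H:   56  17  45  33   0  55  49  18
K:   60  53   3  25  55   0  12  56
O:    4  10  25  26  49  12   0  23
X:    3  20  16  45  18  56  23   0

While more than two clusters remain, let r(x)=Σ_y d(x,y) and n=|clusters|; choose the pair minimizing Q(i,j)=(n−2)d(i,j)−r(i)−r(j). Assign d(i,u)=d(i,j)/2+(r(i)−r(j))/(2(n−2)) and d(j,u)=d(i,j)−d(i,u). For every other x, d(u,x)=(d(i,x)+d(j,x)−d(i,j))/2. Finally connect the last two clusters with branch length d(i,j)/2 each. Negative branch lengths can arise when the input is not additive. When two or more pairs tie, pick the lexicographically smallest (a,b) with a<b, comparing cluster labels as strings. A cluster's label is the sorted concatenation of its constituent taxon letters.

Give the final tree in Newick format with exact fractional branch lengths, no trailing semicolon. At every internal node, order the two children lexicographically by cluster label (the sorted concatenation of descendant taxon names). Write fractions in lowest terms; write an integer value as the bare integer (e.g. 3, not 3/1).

step 1: merge (F,K) at d=3, Q=-408; branch lengths F→-7, K→10; new cluster FK
  updated: d(A,FK)=37, d(C,FK)=55/2, d(FK,G)=73/2, d(FK,H)=97/2, d(FK,O)=17, d(FK,X)=69/2
step 2: merge (A,X) at d=3, Q=-561/2; branch lengths A→47/20, X→13/20; new cluster AX
  updated: d(AX,C)=47/2, d(AX,FK)=137/4, d(AX,G)=32, d(AX,H)=71/2, d(AX,O)=12
step 3: merge (FK,O) at d=17, Q=-839/4; branch lengths FK→471/32, O→73/32; new cluster FKO
  updated: d(AX,FKO)=117/8, d(C,FKO)=41/4, d(FKO,G)=91/4, d(FKO,H)=161/4
step 4: merge (AX,FKO) at d=117/8, Q=-1197/8; branch lengths AX→493/48, FKO→209/48; new cluster AFKOX
  updated: d(AFKOX,C)=153/16, d(AFKOX,G)=321/16, d(AFKOX,H)=489/16
step 5: merge (AFKOX,G) at d=321/16, Q=-657/8; branch lengths AFKOX→153/16, G→21/2; new cluster AFGKOX
  updated: d(AFGKOX,C)=-3/4, d(AFGKOX,H)=87/4
step 6: merge (AFGKOX,C) at d=-3/4, Q=-38; branch lengths AFGKOX→2, C→-11/4; new cluster ACFGKOX
  updated: d(ACFGKOX,H)=79/4
step 7: merge (ACFGKOX,H) at d=79/4; branch lengths ACFGKOX→79/8, H→79/8; new cluster ACFGHKOX
final tree: (((((A:47/20,X:13/20):493/48,((F:-7,K:10):471/32,O:73/32):209/48):153/16,G:21/2):2,C:-11/4):79/8,H:79/8)
total length: 1227/16

(((((A:47/20,X:13/20):493/48,((F:-7,K:10):471/32,O:73/32):209/48):153/16,G:21/2):2,C:-11/4):79/8,H:79/8)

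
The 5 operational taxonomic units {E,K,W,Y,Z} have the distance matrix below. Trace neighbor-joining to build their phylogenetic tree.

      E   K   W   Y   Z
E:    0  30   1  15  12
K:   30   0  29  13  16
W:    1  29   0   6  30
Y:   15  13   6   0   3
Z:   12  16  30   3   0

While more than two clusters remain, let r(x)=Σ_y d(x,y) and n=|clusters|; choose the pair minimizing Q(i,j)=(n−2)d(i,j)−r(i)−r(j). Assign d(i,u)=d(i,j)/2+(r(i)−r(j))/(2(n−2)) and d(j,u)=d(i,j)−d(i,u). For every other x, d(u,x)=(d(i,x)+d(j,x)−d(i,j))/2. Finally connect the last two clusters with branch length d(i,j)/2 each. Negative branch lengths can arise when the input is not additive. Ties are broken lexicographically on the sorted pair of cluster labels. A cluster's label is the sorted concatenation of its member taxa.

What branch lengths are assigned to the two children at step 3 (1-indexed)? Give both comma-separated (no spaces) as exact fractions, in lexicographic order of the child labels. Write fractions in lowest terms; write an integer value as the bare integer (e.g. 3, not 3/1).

27/8,101/8

iteration 1: select E,W (d=1, Q=-121); attach at lengths (-5/6, 11/6); label the merged cluster EW
  updated: d(EW,K)=29, d(EW,Y)=10, d(EW,Z)=41/2
iteration 2: select EW,Y (d=10, Q=-131/2); attach at lengths (107/8, -27/8); label the merged cluster EWY
  updated: d(EWY,K)=16, d(EWY,Z)=27/4
iteration 3: select EWY,K (d=16, Q=-155/4); attach at lengths (27/8, 101/8); label the merged cluster EKWY
  updated: d(EKWY,Z)=27/8
iteration 4: select EKWY,Z (d=27/8); attach at lengths (27/16, 27/16); label the merged cluster EKWYZ
final tree: ((((E:-5/6,W:11/6):107/8,Y:-27/8):27/8,K:101/8):27/16,Z:27/16)
total length: 243/8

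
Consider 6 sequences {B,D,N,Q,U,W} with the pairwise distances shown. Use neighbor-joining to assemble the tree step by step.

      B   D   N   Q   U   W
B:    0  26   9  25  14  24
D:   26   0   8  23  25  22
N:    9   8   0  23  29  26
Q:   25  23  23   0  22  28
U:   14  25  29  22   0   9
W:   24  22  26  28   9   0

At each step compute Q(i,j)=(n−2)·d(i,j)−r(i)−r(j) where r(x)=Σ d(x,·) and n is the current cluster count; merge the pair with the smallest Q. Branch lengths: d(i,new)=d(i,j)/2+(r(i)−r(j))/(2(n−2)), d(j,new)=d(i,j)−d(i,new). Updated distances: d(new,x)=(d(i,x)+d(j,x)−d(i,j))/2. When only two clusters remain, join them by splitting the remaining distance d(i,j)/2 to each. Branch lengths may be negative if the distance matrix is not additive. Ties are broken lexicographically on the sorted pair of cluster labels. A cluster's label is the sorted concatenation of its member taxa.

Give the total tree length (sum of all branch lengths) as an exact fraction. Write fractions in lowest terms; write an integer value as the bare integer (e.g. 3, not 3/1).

step 1: merge (U,W) at d=9, Q=-172; branch lengths U→13/4, W→23/4; new cluster UW
  updated: d(B,UW)=29/2, d(D,UW)=19, d(N,UW)=23, d(Q,UW)=41/2
step 2: merge (D,N) at d=8, Q=-115; branch lengths D→37/6, N→11/6; new cluster DN
  updated: d(B,DN)=27/2, d(DN,Q)=19, d(DN,UW)=17
step 3: merge (B,UW) at d=29/2, Q=-76; branch lengths B→15/2, UW→7; new cluster BUW
  updated: d(BUW,DN)=8, d(BUW,Q)=31/2
step 4: merge (BUW,DN) at d=8, Q=-85/2; branch lengths BUW→9/4, DN→23/4; new cluster BDNUW
  updated: d(BDNUW,Q)=53/4
step 5: merge (BDNUW,Q) at d=53/4; branch lengths BDNUW→53/8, Q→53/8; new cluster BDNQUW
final tree: (((B:15/2,(U:13/4,W:23/4):7):9/4,(D:37/6,N:11/6):23/4):53/8,Q:53/8)
total length: 211/4

211/4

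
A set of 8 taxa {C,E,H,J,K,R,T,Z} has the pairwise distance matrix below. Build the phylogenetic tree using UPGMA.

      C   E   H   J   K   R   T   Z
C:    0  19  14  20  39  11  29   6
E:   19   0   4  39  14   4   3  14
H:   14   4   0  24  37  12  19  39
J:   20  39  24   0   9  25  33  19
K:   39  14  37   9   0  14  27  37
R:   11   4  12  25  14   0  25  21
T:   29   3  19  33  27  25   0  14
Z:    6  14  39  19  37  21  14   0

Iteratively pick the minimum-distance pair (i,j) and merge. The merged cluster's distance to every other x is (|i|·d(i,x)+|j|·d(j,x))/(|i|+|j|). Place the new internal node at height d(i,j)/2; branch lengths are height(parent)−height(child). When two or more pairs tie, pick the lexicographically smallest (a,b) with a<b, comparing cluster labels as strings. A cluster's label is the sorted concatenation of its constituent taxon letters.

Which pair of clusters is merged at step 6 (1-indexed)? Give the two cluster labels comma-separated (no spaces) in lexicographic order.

CZ,EHRT

1. join E+T (d=3) ⇒ ET; edges |E|=3/2, |T|=3/2
  updated: d(C,ET)=24, d(ET,H)=23/2, d(ET,J)=36, d(ET,K)=41/2, d(ET,R)=29/2, d(ET,Z)=14
2. join C+Z (d=6) ⇒ CZ; edges |C|=3, |Z|=3
  updated: d(CZ,ET)=19, d(CZ,H)=53/2, d(CZ,J)=39/2, d(CZ,K)=38, d(CZ,R)=16
3. join J+K (d=9) ⇒ JK; edges |J|=9/2, |K|=9/2
  updated: d(CZ,JK)=115/4, d(ET,JK)=113/4, d(H,JK)=61/2, d(JK,R)=39/2
4. join ET+H (d=23/2) ⇒ EHT; edges |ET|=17/4, |H|=23/4
  updated: d(CZ,EHT)=43/2, d(EHT,JK)=29, d(EHT,R)=41/3
5. join EHT+R (d=41/3) ⇒ EHRT; edges |EHT|=13/12, |R|=41/6
  updated: d(CZ,EHRT)=161/8, d(EHRT,JK)=213/8
6. join CZ+EHRT (d=161/8) ⇒ CEHRTZ; edges |CZ|=113/16, |EHRT|=155/48
  updated: d(CEHRTZ,JK)=82/3
7. join CEHRTZ+JK (d=82/3) ⇒ CEHJKRTZ; edges |CEHRTZ|=173/48, |JK|=55/6
final tree: (((C:3,Z:3):113/16,(((E:3/2,T:3/2):17/4,H:23/4):13/12,R:41/6):155/48):173/48,(J:9/2,K:9/2):55/6)
total length: 2831/48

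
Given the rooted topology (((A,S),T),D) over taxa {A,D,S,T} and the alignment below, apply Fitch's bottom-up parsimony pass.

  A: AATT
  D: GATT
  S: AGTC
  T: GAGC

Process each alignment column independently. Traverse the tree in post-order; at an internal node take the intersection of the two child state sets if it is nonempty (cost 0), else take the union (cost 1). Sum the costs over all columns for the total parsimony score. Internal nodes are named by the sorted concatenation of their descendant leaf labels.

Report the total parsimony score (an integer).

5

site 0, node AS: A={A} ∩ S={A} → {A} (+0)
site 0, node AST: AS={A} ∪ T={G} → {A,G} (+1)
site 0, node ADST: AST={A,G} ∩ D={G} → {G} (+0)
site 1, node AS: A={A} ∪ S={G} → {A,G} (+1)
site 1, node AST: AS={A,G} ∩ T={A} → {A} (+0)
site 1, node ADST: AST={A} ∩ D={A} → {A} (+0)
site 2, node AS: A={T} ∩ S={T} → {T} (+0)
site 2, node AST: AS={T} ∪ T={G} → {G,T} (+1)
site 2, node ADST: AST={G,T} ∩ D={T} → {T} (+0)
site 3, node AS: A={T} ∪ S={C} → {C,T} (+1)
site 3, node AST: AS={C,T} ∩ T={C} → {C} (+0)
site 3, node ADST: AST={C} ∪ D={T} → {C,T} (+1)
per-site changes: [1, 1, 1, 2]; total = 5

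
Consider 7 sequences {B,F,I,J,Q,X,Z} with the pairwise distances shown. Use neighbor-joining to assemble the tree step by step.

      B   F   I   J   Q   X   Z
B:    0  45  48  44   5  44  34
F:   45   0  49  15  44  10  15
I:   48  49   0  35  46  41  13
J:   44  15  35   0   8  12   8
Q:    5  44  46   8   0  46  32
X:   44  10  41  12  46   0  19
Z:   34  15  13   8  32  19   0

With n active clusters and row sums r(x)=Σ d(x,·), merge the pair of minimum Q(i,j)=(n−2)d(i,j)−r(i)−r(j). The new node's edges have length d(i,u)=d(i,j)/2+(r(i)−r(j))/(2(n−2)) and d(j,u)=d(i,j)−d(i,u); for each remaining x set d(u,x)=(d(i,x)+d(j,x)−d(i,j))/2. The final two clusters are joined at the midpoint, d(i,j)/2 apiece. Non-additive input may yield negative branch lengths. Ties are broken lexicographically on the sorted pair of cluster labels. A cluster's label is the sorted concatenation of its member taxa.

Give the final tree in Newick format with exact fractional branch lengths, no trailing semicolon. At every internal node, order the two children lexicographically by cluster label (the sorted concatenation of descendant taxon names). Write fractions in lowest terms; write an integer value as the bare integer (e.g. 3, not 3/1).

step 1: merge (B,Q) at d=5, Q=-376; branch lengths B→32/5, Q→-7/5; new cluster BQ
  updated: d(BQ,F)=42, d(BQ,I)=89/2, d(BQ,J)=47/2, d(BQ,X)=85/2, d(BQ,Z)=61/2
step 2: merge (I,Z) at d=13, Q=-216; branch lengths I→149/8, Z→-45/8; new cluster IZ
  updated: d(BQ,IZ)=31, d(F,IZ)=51/2, d(IZ,J)=15, d(IZ,X)=47/2
step 3: merge (F,X) at d=10, Q=-301/2; branch lengths F→23/4, X→17/4; new cluster FX
  updated: d(BQ,FX)=149/4, d(FX,IZ)=39/2, d(FX,J)=17/2
step 4: merge (BQ,IZ) at d=31, Q=-381/4; branch lengths BQ→353/16, IZ→143/16; new cluster BIQZ
  updated: d(BIQZ,FX)=103/8, d(BIQZ,J)=15/4
step 5: merge (BIQZ,FX) at d=103/8, Q=-201/8; branch lengths BIQZ→65/16, FX→141/16; new cluster BFIQXZ
  updated: d(BFIQXZ,J)=-5/16
step 6: merge (BFIQXZ,J) at d=-5/16; branch lengths BFIQXZ→-5/32, J→-5/32; new cluster BFIJQXZ
final tree: ((((B:32/5,Q:-7/5):353/16,(I:149/8,Z:-45/8):143/16):65/16,(F:23/4,X:17/4):141/16):-5/32,J:-5/32)
total length: 1145/16

((((B:32/5,Q:-7/5):353/16,(I:149/8,Z:-45/8):143/16):65/16,(F:23/4,X:17/4):141/16):-5/32,J:-5/32)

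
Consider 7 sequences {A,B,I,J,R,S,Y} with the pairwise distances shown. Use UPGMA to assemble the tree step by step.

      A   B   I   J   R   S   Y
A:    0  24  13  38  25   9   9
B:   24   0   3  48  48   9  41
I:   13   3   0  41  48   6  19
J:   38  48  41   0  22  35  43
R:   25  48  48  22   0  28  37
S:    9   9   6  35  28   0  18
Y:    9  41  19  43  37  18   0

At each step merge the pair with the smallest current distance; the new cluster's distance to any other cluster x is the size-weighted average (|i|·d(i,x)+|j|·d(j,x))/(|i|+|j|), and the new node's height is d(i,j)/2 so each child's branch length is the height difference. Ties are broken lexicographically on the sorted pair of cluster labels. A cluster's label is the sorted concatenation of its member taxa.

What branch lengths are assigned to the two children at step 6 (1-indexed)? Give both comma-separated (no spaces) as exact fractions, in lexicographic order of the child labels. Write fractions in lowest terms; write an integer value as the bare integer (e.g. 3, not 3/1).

553/60,171/20

step 1: merge (B,I) at d=3; branch lengths B→3/2, I→3/2; new cluster BI
  updated: d(A,BI)=37/2, d(BI,J)=89/2, d(BI,R)=48, d(BI,S)=15/2, d(BI,Y)=30
step 2: merge (BI,S) at d=15/2; branch lengths BI→9/4, S→15/4; new cluster BIS
  updated: d(A,BIS)=46/3, d(BIS,J)=124/3, d(BIS,R)=124/3, d(BIS,Y)=26
step 3: merge (A,Y) at d=9; branch lengths A→9/2, Y→9/2; new cluster AY
  updated: d(AY,BIS)=62/3, d(AY,J)=81/2, d(AY,R)=31
step 4: merge (AY,BIS) at d=62/3; branch lengths AY→35/6, BIS→79/12; new cluster ABISY
  updated: d(ABISY,J)=41, d(ABISY,R)=186/5
step 5: merge (J,R) at d=22; branch lengths J→11, R→11; new cluster JR
  updated: d(ABISY,JR)=391/10
step 6: merge (ABISY,JR) at d=391/10; branch lengths ABISY→553/60, JR→171/20; new cluster ABIJRSY
final tree: (((A:9/2,Y:9/2):35/6,((B:3/2,I:3/2):9/4,S:15/4):79/12):553/60,(J:11,R:11):171/20)
total length: 4211/60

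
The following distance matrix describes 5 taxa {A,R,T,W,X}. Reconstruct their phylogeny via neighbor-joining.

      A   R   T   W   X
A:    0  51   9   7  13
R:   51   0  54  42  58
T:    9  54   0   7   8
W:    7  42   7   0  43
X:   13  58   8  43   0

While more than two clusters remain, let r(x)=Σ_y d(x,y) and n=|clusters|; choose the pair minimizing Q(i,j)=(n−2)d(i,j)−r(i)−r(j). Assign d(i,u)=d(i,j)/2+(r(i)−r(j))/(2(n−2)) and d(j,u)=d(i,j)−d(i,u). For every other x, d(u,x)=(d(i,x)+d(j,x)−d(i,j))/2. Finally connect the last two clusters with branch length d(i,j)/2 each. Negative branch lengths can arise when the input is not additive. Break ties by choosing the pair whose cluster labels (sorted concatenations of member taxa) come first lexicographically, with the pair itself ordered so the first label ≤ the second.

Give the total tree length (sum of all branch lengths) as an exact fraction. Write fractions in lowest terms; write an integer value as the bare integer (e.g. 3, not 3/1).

step 1: merge (R,W) at d=42, Q=-178; branch lengths R→116/3, W→10/3; new cluster RW
  updated: d(A,RW)=8, d(RW,T)=19/2, d(RW,X)=59/2
step 2: merge (A,RW) at d=8, Q=-61; branch lengths A→-1/4, RW→33/4; new cluster ARW
  updated: d(ARW,T)=21/4, d(ARW,X)=69/4
step 3: merge (ARW,T) at d=21/4, Q=-61/2; branch lengths ARW→29/4, T→-2; new cluster ARTW
  updated: d(ARTW,X)=10
step 4: merge (ARTW,X) at d=10; branch lengths ARTW→5, X→5; new cluster ARTWX
final tree: (((A:-1/4,(R:116/3,W:10/3):33/4):29/4,T:-2):5,X:5)
total length: 261/4

261/4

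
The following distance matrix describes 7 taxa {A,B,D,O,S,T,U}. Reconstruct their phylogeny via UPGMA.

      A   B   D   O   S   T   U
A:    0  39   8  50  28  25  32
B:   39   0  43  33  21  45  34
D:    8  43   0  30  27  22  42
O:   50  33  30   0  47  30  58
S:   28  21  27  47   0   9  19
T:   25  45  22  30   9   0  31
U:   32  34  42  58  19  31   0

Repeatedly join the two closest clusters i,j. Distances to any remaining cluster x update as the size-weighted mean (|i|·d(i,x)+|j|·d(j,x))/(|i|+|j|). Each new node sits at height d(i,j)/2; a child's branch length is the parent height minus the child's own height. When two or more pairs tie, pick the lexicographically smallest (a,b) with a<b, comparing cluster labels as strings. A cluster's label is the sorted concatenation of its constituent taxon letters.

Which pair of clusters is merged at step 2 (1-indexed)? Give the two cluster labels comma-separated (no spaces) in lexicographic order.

S,T

1. join A+D (d=8) ⇒ AD; edges |A|=4, |D|=4
  updated: d(AD,B)=41, d(AD,O)=40, d(AD,S)=55/2, d(AD,T)=47/2, d(AD,U)=37
2. join S+T (d=9) ⇒ ST; edges |S|=9/2, |T|=9/2
  updated: d(AD,ST)=51/2, d(B,ST)=33, d(O,ST)=77/2, d(ST,U)=25
3. join ST+U (d=25) ⇒ STU; edges |ST|=8, |U|=25/2
  updated: d(AD,STU)=88/3, d(B,STU)=100/3, d(O,STU)=45
4. join AD+STU (d=88/3) ⇒ ADSTU; edges |AD|=32/3, |STU|=13/6
  updated: d(ADSTU,B)=182/5, d(ADSTU,O)=43
5. join B+O (d=33) ⇒ BO; edges |B|=33/2, |O|=33/2
  updated: d(ADSTU,BO)=397/10
6. join ADSTU+BO (d=397/10) ⇒ ABDOSTU; edges |ADSTU|=311/60, |BO|=67/20
final tree: (((A:4,D:4):32/3,((S:9/2,T:9/2):8,U:25/2):13/6):311/60,(B:33/2,O:33/2):67/20)
total length: 1378/15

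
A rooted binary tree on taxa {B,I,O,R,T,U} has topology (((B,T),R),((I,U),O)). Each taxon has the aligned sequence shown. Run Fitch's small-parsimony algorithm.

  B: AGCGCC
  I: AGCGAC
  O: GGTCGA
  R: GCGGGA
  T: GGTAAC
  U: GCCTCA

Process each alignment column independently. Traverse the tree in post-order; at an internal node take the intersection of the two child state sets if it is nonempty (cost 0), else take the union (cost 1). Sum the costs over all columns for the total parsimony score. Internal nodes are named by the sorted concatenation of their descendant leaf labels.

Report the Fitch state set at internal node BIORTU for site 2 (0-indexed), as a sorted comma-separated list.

C,T

BT@0: {A} ∪ {G} = {A,G} (union, +1)
BRT@0: {A,G} ∩ {G} = {G} (intersection, +0)
IU@0: {A} ∪ {G} = {A,G} (union, +1)
IOU@0: {A,G} ∩ {G} = {G} (intersection, +0)
BIORTU@0: {G} ∩ {G} = {G} (intersection, +0)
BT@1: {G} ∩ {G} = {G} (intersection, +0)
BRT@1: {G} ∪ {C} = {C,G} (union, +1)
IU@1: {G} ∪ {C} = {C,G} (union, +1)
IOU@1: {C,G} ∩ {G} = {G} (intersection, +0)
BIORTU@1: {C,G} ∩ {G} = {G} (intersection, +0)
BT@2: {C} ∪ {T} = {C,T} (union, +1)
BRT@2: {C,T} ∪ {G} = {C,G,T} (union, +1)
IU@2: {C} ∩ {C} = {C} (intersection, +0)
IOU@2: {C} ∪ {T} = {C,T} (union, +1)
BIORTU@2: {C,G,T} ∩ {C,T} = {C,T} (intersection, +0)
BT@3: {G} ∪ {A} = {A,G} (union, +1)
BRT@3: {A,G} ∩ {G} = {G} (intersection, +0)
IU@3: {G} ∪ {T} = {G,T} (union, +1)
IOU@3: {G,T} ∪ {C} = {C,G,T} (union, +1)
BIORTU@3: {G} ∩ {C,G,T} = {G} (intersection, +0)
BT@4: {C} ∪ {A} = {A,C} (union, +1)
BRT@4: {A,C} ∪ {G} = {A,C,G} (union, +1)
IU@4: {A} ∪ {C} = {A,C} (union, +1)
IOU@4: {A,C} ∪ {G} = {A,C,G} (union, +1)
BIORTU@4: {A,C,G} ∩ {A,C,G} = {A,C,G} (intersection, +0)
BT@5: {C} ∩ {C} = {C} (intersection, +0)
BRT@5: {C} ∪ {A} = {A,C} (union, +1)
IU@5: {C} ∪ {A} = {A,C} (union, +1)
IOU@5: {A,C} ∩ {A} = {A} (intersection, +0)
BIORTU@5: {A,C} ∩ {A} = {A} (intersection, +0)
per-site changes: [2, 2, 3, 3, 4, 2]; total = 16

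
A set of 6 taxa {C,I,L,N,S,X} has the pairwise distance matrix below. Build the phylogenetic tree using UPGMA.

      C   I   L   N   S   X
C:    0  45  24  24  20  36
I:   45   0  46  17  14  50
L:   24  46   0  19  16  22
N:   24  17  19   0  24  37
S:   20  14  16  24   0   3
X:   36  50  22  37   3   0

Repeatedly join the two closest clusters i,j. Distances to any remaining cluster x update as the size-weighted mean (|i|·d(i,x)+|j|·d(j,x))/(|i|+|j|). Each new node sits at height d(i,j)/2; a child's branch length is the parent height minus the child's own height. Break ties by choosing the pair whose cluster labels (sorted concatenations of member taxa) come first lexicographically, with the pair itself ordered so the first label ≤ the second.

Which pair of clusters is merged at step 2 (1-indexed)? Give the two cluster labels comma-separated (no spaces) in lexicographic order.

1. join S+X (d=3) ⇒ SX; edges |S|=3/2, |X|=3/2
  updated: d(C,SX)=28, d(I,SX)=32, d(L,SX)=19, d(N,SX)=61/2
2. join I+N (d=17) ⇒ IN; edges |I|=17/2, |N|=17/2
  updated: d(C,IN)=69/2, d(IN,L)=65/2, d(IN,SX)=125/4
3. join L+SX (d=19) ⇒ LSX; edges |L|=19/2, |SX|=8
  updated: d(C,LSX)=80/3, d(IN,LSX)=95/3
4. join C+LSX (d=80/3) ⇒ CLSX; edges |C|=40/3, |LSX|=23/6
  updated: d(CLSX,IN)=259/8
5. join CLSX+IN (d=259/8) ⇒ CILNSX; edges |CLSX|=137/48, |IN|=123/16
final tree: ((C:40/3,(L:19/2,(S:3/2,X:3/2):8):23/6):137/48,(I:17/2,N:17/2):123/16)
total length: 1565/24

I,N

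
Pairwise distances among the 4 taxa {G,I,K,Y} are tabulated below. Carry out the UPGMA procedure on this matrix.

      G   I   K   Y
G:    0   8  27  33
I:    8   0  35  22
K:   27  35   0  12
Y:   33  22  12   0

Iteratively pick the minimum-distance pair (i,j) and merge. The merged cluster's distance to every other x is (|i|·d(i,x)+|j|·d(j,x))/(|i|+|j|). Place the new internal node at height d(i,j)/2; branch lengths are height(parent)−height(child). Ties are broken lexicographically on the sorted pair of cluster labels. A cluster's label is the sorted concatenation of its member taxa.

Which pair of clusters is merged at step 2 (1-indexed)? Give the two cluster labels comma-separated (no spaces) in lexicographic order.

iteration 1: select G,I (d=8); attach at lengths (4, 4); label the merged cluster GI
  updated: d(GI,K)=31, d(GI,Y)=55/2
iteration 2: select K,Y (d=12); attach at lengths (6, 6); label the merged cluster KY
  updated: d(GI,KY)=117/4
iteration 3: select GI,KY (d=117/4); attach at lengths (85/8, 69/8); label the merged cluster GIKY
final tree: ((G:4,I:4):85/8,(K:6,Y:6):69/8)
total length: 157/4

K,Y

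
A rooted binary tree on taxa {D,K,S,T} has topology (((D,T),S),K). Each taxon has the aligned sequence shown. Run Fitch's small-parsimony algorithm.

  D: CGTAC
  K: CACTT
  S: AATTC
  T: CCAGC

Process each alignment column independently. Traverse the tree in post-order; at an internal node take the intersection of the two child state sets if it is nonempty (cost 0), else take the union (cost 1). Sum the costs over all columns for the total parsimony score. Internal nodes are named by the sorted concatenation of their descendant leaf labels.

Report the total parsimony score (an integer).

8

[col 0] DT: children D:{C}, T:{C} ∩→ {C}; cost 0
[col 0] DST: children DT:{C}, S:{A} ∪→ {A,C}; cost 1
[col 0] DKST: children DST:{A,C}, K:{C} ∩→ {C}; cost 0
[col 1] DT: children D:{G}, T:{C} ∪→ {C,G}; cost 1
[col 1] DST: children DT:{C,G}, S:{A} ∪→ {A,C,G}; cost 1
[col 1] DKST: children DST:{A,C,G}, K:{A} ∩→ {A}; cost 0
[col 2] DT: children D:{T}, T:{A} ∪→ {A,T}; cost 1
[col 2] DST: children DT:{A,T}, S:{T} ∩→ {T}; cost 0
[col 2] DKST: children DST:{T}, K:{C} ∪→ {C,T}; cost 1
[col 3] DT: children D:{A}, T:{G} ∪→ {A,G}; cost 1
[col 3] DST: children DT:{A,G}, S:{T} ∪→ {A,G,T}; cost 1
[col 3] DKST: children DST:{A,G,T}, K:{T} ∩→ {T}; cost 0
[col 4] DT: children D:{C}, T:{C} ∩→ {C}; cost 0
[col 4] DST: children DT:{C}, S:{C} ∩→ {C}; cost 0
[col 4] DKST: children DST:{C}, K:{T} ∪→ {C,T}; cost 1
per-site changes: [1, 2, 2, 2, 1]; total = 8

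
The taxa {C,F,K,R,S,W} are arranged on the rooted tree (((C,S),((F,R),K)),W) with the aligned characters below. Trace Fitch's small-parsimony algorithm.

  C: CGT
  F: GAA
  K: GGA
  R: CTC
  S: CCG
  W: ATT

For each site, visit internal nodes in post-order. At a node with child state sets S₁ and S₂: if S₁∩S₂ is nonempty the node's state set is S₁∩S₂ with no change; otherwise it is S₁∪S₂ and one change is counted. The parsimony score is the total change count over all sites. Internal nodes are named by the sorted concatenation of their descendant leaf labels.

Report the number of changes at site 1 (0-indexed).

4

[col 0] CS: children C:{C}, S:{C} ∩→ {C}; cost 0
[col 0] FR: children F:{G}, R:{C} ∪→ {C,G}; cost 1
[col 0] FKR: children FR:{C,G}, K:{G} ∩→ {G}; cost 0
[col 0] CFKRS: children CS:{C}, FKR:{G} ∪→ {C,G}; cost 1
[col 0] CFKRSW: children CFKRS:{C,G}, W:{A} ∪→ {A,C,G}; cost 1
[col 1] CS: children C:{G}, S:{C} ∪→ {C,G}; cost 1
[col 1] FR: children F:{A}, R:{T} ∪→ {A,T}; cost 1
[col 1] FKR: children FR:{A,T}, K:{G} ∪→ {A,G,T}; cost 1
[col 1] CFKRS: children CS:{C,G}, FKR:{A,G,T} ∩→ {G}; cost 0
[col 1] CFKRSW: children CFKRS:{G}, W:{T} ∪→ {G,T}; cost 1
[col 2] CS: children C:{T}, S:{G} ∪→ {G,T}; cost 1
[col 2] FR: children F:{A}, R:{C} ∪→ {A,C}; cost 1
[col 2] FKR: children FR:{A,C}, K:{A} ∩→ {A}; cost 0
[col 2] CFKRS: children CS:{G,T}, FKR:{A} ∪→ {A,G,T}; cost 1
[col 2] CFKRSW: children CFKRS:{A,G,T}, W:{T} ∩→ {T}; cost 0
per-site changes: [3, 4, 3]; total = 10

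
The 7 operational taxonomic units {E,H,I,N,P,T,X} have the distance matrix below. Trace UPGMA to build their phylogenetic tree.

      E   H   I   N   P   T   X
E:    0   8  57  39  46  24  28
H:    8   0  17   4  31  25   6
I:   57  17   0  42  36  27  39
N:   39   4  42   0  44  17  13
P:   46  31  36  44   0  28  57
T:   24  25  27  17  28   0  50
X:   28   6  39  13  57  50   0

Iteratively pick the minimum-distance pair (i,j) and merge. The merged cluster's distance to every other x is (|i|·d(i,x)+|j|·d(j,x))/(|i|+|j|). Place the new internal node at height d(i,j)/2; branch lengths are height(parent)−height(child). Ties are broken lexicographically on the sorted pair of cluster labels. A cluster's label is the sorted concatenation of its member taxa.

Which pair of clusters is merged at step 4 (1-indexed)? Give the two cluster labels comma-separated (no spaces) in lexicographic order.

ET,HNX

1. join H+N (d=4) ⇒ HN; edges |H|=2, |N|=2
  updated: d(E,HN)=47/2, d(HN,I)=59/2, d(HN,P)=75/2, d(HN,T)=21, d(HN,X)=19/2
2. join HN+X (d=19/2) ⇒ HNX; edges |HN|=11/4, |X|=19/4
  updated: d(E,HNX)=25, d(HNX,I)=98/3, d(HNX,P)=44, d(HNX,T)=92/3
3. join E+T (d=24) ⇒ ET; edges |E|=12, |T|=12
  updated: d(ET,HNX)=167/6, d(ET,I)=42, d(ET,P)=37
4. join ET+HNX (d=167/6) ⇒ EHNTX; edges |ET|=23/12, |HNX|=55/6
  updated: d(EHNTX,I)=182/5, d(EHNTX,P)=206/5
5. join I+P (d=36) ⇒ IP; edges |I|=18, |P|=18
  updated: d(EHNTX,IP)=194/5
6. join EHNTX+IP (d=194/5) ⇒ EHINPTX; edges |EHNTX|=329/60, |IP|=7/5
final tree: (((E:12,T:12):23/12,((H:2,N:2):11/4,X:19/4):55/6):329/60,(I:18,P:18):7/5)
total length: 1342/15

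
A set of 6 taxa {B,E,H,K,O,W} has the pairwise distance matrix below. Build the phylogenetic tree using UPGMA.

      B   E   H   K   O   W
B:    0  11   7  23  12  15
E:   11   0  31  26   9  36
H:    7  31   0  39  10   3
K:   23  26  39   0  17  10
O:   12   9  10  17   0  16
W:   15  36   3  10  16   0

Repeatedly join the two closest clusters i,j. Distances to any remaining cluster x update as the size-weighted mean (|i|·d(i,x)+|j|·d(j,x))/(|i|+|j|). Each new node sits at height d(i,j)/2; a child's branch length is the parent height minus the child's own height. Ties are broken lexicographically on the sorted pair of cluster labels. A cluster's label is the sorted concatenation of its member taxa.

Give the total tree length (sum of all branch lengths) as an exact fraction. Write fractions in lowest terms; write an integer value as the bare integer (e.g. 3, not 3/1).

265/6

step 1: merge (H,W) at d=3; branch lengths H→3/2, W→3/2; new cluster HW
  updated: d(B,HW)=11, d(E,HW)=67/2, d(HW,K)=49/2, d(HW,O)=13
step 2: merge (E,O) at d=9; branch lengths E→9/2, O→9/2; new cluster EO
  updated: d(B,EO)=23/2, d(EO,HW)=93/4, d(EO,K)=43/2
step 3: merge (B,HW) at d=11; branch lengths B→11/2, HW→4; new cluster BHW
  updated: d(BHW,EO)=58/3, d(BHW,K)=24
step 4: merge (BHW,EO) at d=58/3; branch lengths BHW→25/6, EO→31/6; new cluster BEHOW
  updated: d(BEHOW,K)=23
step 5: merge (BEHOW,K) at d=23; branch lengths BEHOW→11/6, K→23/2; new cluster BEHKOW
final tree: (((B:11/2,(H:3/2,W:3/2):4):25/6,(E:9/2,O:9/2):31/6):11/6,K:23/2)
total length: 265/6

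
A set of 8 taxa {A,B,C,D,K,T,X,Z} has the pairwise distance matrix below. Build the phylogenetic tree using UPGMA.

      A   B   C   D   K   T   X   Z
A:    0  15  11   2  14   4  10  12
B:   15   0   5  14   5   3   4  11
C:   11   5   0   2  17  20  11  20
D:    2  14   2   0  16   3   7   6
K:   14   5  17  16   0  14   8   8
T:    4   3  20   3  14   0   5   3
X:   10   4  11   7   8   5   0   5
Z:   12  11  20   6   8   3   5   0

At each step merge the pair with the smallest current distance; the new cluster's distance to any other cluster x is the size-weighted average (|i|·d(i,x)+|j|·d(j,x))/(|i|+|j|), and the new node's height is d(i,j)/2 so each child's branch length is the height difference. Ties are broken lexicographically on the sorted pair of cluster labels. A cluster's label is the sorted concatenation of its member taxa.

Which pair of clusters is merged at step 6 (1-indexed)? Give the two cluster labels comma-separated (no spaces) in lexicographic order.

BTXZ,K

iteration 1: select A,D (d=2); attach at lengths (1, 1); label the merged cluster AD
  updated: d(AD,B)=29/2, d(AD,C)=13/2, d(AD,K)=15, d(AD,T)=7/2, d(AD,X)=17/2, d(AD,Z)=9
iteration 2: select B,T (d=3); attach at lengths (3/2, 3/2); label the merged cluster BT
  updated: d(AD,BT)=9, d(BT,C)=25/2, d(BT,K)=19/2, d(BT,X)=9/2, d(BT,Z)=7
iteration 3: select BT,X (d=9/2); attach at lengths (3/4, 9/4); label the merged cluster BTX
  updated: d(AD,BTX)=53/6, d(BTX,C)=12, d(BTX,K)=9, d(BTX,Z)=19/3
iteration 4: select BTX,Z (d=19/3); attach at lengths (11/12, 19/6); label the merged cluster BTXZ
  updated: d(AD,BTXZ)=71/8, d(BTXZ,C)=14, d(BTXZ,K)=35/4
iteration 5: select AD,C (d=13/2); attach at lengths (9/4, 13/4); label the merged cluster ACD
  updated: d(ACD,BTXZ)=127/12, d(ACD,K)=47/3
iteration 6: select BTXZ,K (d=35/4); attach at lengths (29/24, 35/8); label the merged cluster BKTXZ
  updated: d(ACD,BKTXZ)=58/5
iteration 7: select ACD,BKTXZ (d=58/5); attach at lengths (51/20, 57/40); label the merged cluster ABCDKTXZ
final tree: (((A:1,D:1):9/4,C:13/4):51/20,((((B:3/2,T:3/2):3/4,X:9/4):11/12,Z:19/6):29/24,K:35/8):57/40)
total length: 3257/120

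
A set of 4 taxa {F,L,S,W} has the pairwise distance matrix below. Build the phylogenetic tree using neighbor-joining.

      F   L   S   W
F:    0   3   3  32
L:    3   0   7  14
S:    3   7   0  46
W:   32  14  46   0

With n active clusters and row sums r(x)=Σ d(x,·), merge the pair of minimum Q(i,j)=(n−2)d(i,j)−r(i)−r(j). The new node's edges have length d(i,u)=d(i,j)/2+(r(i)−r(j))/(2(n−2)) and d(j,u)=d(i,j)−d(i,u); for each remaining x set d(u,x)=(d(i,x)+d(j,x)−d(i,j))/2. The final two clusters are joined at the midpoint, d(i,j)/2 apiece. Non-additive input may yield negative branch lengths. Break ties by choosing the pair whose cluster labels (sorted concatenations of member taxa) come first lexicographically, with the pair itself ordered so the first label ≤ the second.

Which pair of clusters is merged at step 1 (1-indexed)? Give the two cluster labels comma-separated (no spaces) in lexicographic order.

F,S

1. join F+S (d=3, Q=-88) ⇒ FS; edges |F|=-3, |S|=6
  updated: d(FS,L)=7/2, d(FS,W)=75/2
2. join FS+L (d=7/2, Q=-55) ⇒ FLS; edges |FS|=27/2, |L|=-10
  updated: d(FLS,W)=24
3. join FLS+W (d=24) ⇒ FLSW; edges |FLS|=12, |W|=12
final tree: (((F:-3,S:6):27/2,L:-10):12,W:12)
total length: 61/2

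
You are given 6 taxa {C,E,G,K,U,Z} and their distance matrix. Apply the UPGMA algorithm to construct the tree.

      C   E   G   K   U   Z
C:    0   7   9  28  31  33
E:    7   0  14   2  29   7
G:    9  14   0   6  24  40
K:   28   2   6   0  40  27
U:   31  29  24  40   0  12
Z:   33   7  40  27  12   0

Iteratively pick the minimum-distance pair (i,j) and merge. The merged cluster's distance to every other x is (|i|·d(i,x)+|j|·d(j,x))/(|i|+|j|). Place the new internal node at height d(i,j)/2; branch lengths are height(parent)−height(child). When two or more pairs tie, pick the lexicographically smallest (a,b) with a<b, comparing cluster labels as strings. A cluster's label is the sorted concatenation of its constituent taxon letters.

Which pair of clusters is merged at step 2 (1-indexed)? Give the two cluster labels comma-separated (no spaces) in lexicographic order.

C,G

1. join E+K (d=2) ⇒ EK; edges |E|=1, |K|=1
  updated: d(C,EK)=35/2, d(EK,G)=10, d(EK,U)=69/2, d(EK,Z)=17
2. join C+G (d=9) ⇒ CG; edges |C|=9/2, |G|=9/2
  updated: d(CG,EK)=55/4, d(CG,U)=55/2, d(CG,Z)=73/2
3. join U+Z (d=12) ⇒ UZ; edges |U|=6, |Z|=6
  updated: d(CG,UZ)=32, d(EK,UZ)=103/4
4. join CG+EK (d=55/4) ⇒ CEGK; edges |CG|=19/8, |EK|=47/8
  updated: d(CEGK,UZ)=231/8
5. join CEGK+UZ (d=231/8) ⇒ CEGKUZ; edges |CEGK|=121/16, |UZ|=135/16
final tree: (((C:9/2,G:9/2):19/8,(E:1,K:1):47/8):121/16,(U:6,Z:6):135/16)
total length: 189/4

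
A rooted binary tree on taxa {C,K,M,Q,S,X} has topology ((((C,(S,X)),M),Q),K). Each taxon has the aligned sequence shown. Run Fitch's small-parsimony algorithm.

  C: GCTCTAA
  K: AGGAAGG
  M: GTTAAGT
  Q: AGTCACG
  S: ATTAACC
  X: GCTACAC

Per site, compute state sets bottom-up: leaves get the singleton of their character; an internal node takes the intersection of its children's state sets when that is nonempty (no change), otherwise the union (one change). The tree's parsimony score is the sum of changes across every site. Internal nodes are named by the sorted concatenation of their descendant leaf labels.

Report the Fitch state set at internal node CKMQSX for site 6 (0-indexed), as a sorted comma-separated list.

site 0, node SX: S={A} ∪ X={G} → {A,G} (+1)
site 0, node CSX: C={G} ∩ SX={A,G} → {G} (+0)
site 0, node CMSX: CSX={G} ∩ M={G} → {G} (+0)
site 0, node CMQSX: CMSX={G} ∪ Q={A} → {A,G} (+1)
site 0, node CKMQSX: CMQSX={A,G} ∩ K={A} → {A} (+0)
site 1, node SX: S={T} ∪ X={C} → {C,T} (+1)
site 1, node CSX: C={C} ∩ SX={C,T} → {C} (+0)
site 1, node CMSX: CSX={C} ∪ M={T} → {C,T} (+1)
site 1, node CMQSX: CMSX={C,T} ∪ Q={G} → {C,G,T} (+1)
site 1, node CKMQSX: CMQSX={C,G,T} ∩ K={G} → {G} (+0)
site 2, node SX: S={T} ∩ X={T} → {T} (+0)
site 2, node CSX: C={T} ∩ SX={T} → {T} (+0)
site 2, node CMSX: CSX={T} ∩ M={T} → {T} (+0)
site 2, node CMQSX: CMSX={T} ∩ Q={T} → {T} (+0)
site 2, node CKMQSX: CMQSX={T} ∪ K={G} → {G,T} (+1)
site 3, node SX: S={A} ∩ X={A} → {A} (+0)
site 3, node CSX: C={C} ∪ SX={A} → {A,C} (+1)
site 3, node CMSX: CSX={A,C} ∩ M={A} → {A} (+0)
site 3, node CMQSX: CMSX={A} ∪ Q={C} → {A,C} (+1)
site 3, node CKMQSX: CMQSX={A,C} ∩ K={A} → {A} (+0)
site 4, node SX: S={A} ∪ X={C} → {A,C} (+1)
site 4, node CSX: C={T} ∪ SX={A,C} → {A,C,T} (+1)
site 4, node CMSX: CSX={A,C,T} ∩ M={A} → {A} (+0)
site 4, node CMQSX: CMSX={A} ∩ Q={A} → {A} (+0)
site 4, node CKMQSX: CMQSX={A} ∩ K={A} → {A} (+0)
site 5, node SX: S={C} ∪ X={A} → {A,C} (+1)
site 5, node CSX: C={A} ∩ SX={A,C} → {A} (+0)
site 5, node CMSX: CSX={A} ∪ M={G} → {A,G} (+1)
site 5, node CMQSX: CMSX={A,G} ∪ Q={C} → {A,C,G} (+1)
site 5, node CKMQSX: CMQSX={A,C,G} ∩ K={G} → {G} (+0)
site 6, node SX: S={C} ∩ X={C} → {C} (+0)
site 6, node CSX: C={A} ∪ SX={C} → {A,C} (+1)
site 6, node CMSX: CSX={A,C} ∪ M={T} → {A,C,T} (+1)
site 6, node CMQSX: CMSX={A,C,T} ∪ Q={G} → {A,C,G,T} (+1)
site 6, node CKMQSX: CMQSX={A,C,G,T} ∩ K={G} → {G} (+0)
per-site changes: [2, 3, 1, 2, 2, 3, 3]; total = 16

G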